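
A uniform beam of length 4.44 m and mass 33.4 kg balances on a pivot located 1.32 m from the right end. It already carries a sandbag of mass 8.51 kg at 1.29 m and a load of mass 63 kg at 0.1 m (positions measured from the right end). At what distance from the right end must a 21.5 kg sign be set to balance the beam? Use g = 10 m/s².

x ≈ 3.51 m from the right end

Taking torques about the pivot (at 1.32 m from the right end):
Beam weight: 33.4 × 10 = 334 N down at 2.22 m → arm 0.9 m, τ = 334 × 0.9 = 300.6 N·m counterclockwise.
Sandbag: 8.51 × 10 = 85.1 N down at 1.29 m → arm 0.03 m, τ = 85.1 × 0.03 = 2.553 N·m clockwise.
Load: 63 × 10 = 630 N down at 0.1 m → arm 1.22 m, τ = 630 × 1.22 = 768.6 N·m clockwise.
Net moment of existing loads = 470.6 N·m clockwise.
The sign weighs 21.5 × 10 = 215 N and must supply an equal counterclockwise moment, so its lever arm about the pivot is 470.6 / 215 = 2.19 m.
That puts it at 1.32 + 2.19 = 3.51 m from the right end.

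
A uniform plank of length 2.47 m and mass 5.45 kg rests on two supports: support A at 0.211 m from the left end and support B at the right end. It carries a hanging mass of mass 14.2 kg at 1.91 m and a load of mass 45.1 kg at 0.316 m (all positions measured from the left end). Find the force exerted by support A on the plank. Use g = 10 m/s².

R_A ≈ 495 N

About support B:
Beam weight: 5.45 × 10 = 54.5 N down at 1.235 m → arm 1.235 m, τ = 54.5 × 1.235 = 67.31 N·m counterclockwise.
Hanging mass: 14.2 × 10 = 142 N down at 1.91 m → arm 0.56 m, τ = 142 × 0.56 = 79.52 N·m counterclockwise.
Load: 45.1 × 10 = 451 N down at 0.316 m → arm 2.154 m, τ = 451 × 2.154 = 971.5 N·m counterclockwise.
Net load moment about support B = 1118 N·m counterclockwise.
Reaction R at support A is upward at 0.211 m, arm 2.259 m → moment R × 2.259 clockwise.
Balancing moments: R × 2.259 = 1118, giving R = 495 N.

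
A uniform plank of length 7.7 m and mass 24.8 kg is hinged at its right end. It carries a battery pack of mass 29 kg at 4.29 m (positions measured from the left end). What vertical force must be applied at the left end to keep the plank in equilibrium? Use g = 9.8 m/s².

Taking torques about the right end:
Beam weight: 24.8 × 9.8 = 243 N down at 3.85 m → arm 3.85 m, τ = 243 × 3.85 = 935.6 N·m counterclockwise.
Battery pack: 29 × 9.8 = 284.2 N down at 4.29 m → arm 3.41 m, τ = 284.2 × 3.41 = 969.1 N·m counterclockwise.
Net moment of the loads = 1905 N·m counterclockwise.
The upward force F acts at the left end, arm 7.7 m, giving F × 7.7 clockwise.
Στ = 0 ⇒ F × 7.7 = 1905 ⇒ F = 1905 / 7.7 = 247 N.

F ≈ 247 N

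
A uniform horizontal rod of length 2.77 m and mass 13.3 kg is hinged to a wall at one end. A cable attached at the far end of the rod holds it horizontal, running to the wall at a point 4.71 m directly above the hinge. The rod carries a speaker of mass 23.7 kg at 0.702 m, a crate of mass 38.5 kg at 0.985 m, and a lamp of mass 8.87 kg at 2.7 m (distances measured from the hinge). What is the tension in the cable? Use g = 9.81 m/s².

Taking torques about the hinge:
Beam weight: 13.3 × 9.81 = 130.5 N down at 1.385 m → arm 1.385 m, τ = 130.5 × 1.385 = 180.7 N·m clockwise.
Speaker: 23.7 × 9.81 = 232.5 N down at 0.702 m → arm 0.702 m, τ = 232.5 × 0.702 = 163.2 N·m clockwise.
Crate: 38.5 × 9.81 = 377.7 N down at 0.985 m → arm 0.985 m, τ = 377.7 × 0.985 = 372 N·m clockwise.
Lamp: 8.87 × 9.81 = 87.01 N down at 2.7 m → arm 2.7 m, τ = 87.01 × 2.7 = 234.9 N·m clockwise.
Total clockwise load moment = 950.8 N·m.
The cable tension T acts at 2.77 m; only its component perpendicular to the rod, T sinθ, produces torque. sinθ = h/√(h²+d²) = 4.71/√(4.71²+2.77²) = 0.862.
Στ = 0 ⇒ T × 2.77 × 0.862 = 950.8 ⇒ T = 950.8 / 2.388 = 398 N.

T ≈ 398 N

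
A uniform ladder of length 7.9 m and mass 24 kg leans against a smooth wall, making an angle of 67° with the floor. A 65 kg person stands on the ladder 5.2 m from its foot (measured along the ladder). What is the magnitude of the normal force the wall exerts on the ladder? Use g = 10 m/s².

Take moments about the foot of the ladder.
Ladder weight 24×10 = 240 N acts at 3.95 m along the ladder; its horizontal arm is 3.95·cos67° = 1.543 m → τ = 370.3 N·m clockwise.
Person: 65×10 = 650 N at 5.2 m → arm 2.032 m → τ = 1321 N·m clockwise.
Wall normal N acts horizontally at the top; its moment arm is the height L sinθ = 7.9·sin67° = 7.272 m, counterclockwise.
Balancing moments: N × 7.272 = 1691, giving N = 233 N.

N_wall ≈ 233 N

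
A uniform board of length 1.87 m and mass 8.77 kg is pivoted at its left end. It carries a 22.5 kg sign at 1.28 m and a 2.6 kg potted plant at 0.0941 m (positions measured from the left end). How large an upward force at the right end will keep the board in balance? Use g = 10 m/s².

Sum moments about the left end (the unknown pivot reaction has zero arm there).
Beam weight: 8.77 × 10 = 87.7 N down at 0.935 m → arm 0.935 m, τ = 87.7 × 0.935 = 82 N·m clockwise.
Sign: 22.5 × 10 = 225 N down at 1.28 m → arm 1.28 m, τ = 225 × 1.28 = 288 N·m clockwise.
Potted plant: 2.6 × 10 = 26 N down at 0.0941 m → arm 0.0941 m, τ = 26 × 0.0941 = 2.447 N·m clockwise.
Net moment of the loads = 372.4 N·m clockwise.
The upward force F acts at the right end, arm 1.87 m, giving F × 1.87 counterclockwise.
Setting net torque to zero: F × 1.87 = 372.4 → F = 372.4 / 1.87 = 199 N.

F ≈ 199 N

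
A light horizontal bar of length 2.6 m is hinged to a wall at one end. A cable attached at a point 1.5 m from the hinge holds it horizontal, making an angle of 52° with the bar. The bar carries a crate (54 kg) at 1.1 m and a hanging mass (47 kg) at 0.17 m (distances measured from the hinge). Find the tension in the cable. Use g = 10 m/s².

Sum moments about the hinge (the unknown hinge reaction has zero arm there).
Crate: 54 × 10 = 540 N down at 1.1 m → arm 1.1 m, τ = 540 × 1.1 = 594 N·m clockwise.
Hanging mass: 47 × 10 = 470 N down at 0.17 m → arm 0.17 m, τ = 470 × 0.17 = 79.9 N·m clockwise.
Total clockwise load moment = 673.9 N·m.
The cable tension T acts at 1.5 m; only its component perpendicular to the bar, T sinθ, produces torque. sin 52° = 0.788.
Balancing moments: T × 1.5 × 0.788 = 673.9, giving T = 673.9 / 1.182 = 570 N.

T ≈ 570 N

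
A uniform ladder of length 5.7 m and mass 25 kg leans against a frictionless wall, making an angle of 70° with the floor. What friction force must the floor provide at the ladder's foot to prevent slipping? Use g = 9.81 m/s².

Taking torques about the foot of the ladder:
Ladder weight 25×9.81 = 245.2 N acts at 2.85 m along the ladder; its horizontal arm is 2.85·cos70° = 0.9748 m → τ = 239 N·m clockwise.
Wall normal N acts horizontally at the top; its moment arm is the height L sinθ = 5.7·sin70° = 5.356 m, counterclockwise.
For rotational equilibrium, N × 5.356 = 239, so N = 44.6 N.
ΣFx = 0: friction at the foot balances the wall's push, so f = N_wall = 44.6 N.

f ≈ 44.6 N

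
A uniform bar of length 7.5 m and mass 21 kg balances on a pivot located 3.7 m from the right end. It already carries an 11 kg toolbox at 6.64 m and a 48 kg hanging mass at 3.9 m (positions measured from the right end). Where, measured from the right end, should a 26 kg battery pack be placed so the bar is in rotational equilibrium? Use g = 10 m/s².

Taking torques about the pivot (at 3.7 m from the right end):
Beam weight: 21 × 10 = 210 N down at 3.75 m → arm 0.05 m, τ = 210 × 0.05 = 10.5 N·m counterclockwise.
Toolbox: 11 × 10 = 110 N down at 6.64 m → arm 2.94 m, τ = 110 × 2.94 = 323.4 N·m counterclockwise.
Hanging mass: 48 × 10 = 480 N down at 3.9 m → arm 0.2 m, τ = 480 × 0.2 = 96 N·m counterclockwise.
Net moment of existing loads = 429.9 N·m counterclockwise.
The battery pack weighs 26 × 10 = 260 N and must supply an equal clockwise moment, so its lever arm about the pivot is 429.9 / 260 = 1.65 m.
That puts it at 3.7 − 1.65 = 2.05 m from the right end.

x ≈ 2.05 m from the right end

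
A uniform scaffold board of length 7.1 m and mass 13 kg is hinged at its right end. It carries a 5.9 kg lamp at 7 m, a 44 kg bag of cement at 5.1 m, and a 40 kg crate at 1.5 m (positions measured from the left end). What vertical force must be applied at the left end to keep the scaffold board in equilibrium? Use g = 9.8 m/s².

Choose the right end as the axis so the unknown pivot reaction has zero arm there.
Beam weight: 13 × 9.8 = 127.4 N down at 3.55 m → arm 3.55 m, τ = 127.4 × 3.55 = 452.3 N·m counterclockwise.
Lamp: 5.9 × 9.8 = 57.82 N down at 7 m → arm 0.1 m, τ = 57.82 × 0.1 = 5.782 N·m counterclockwise.
Bag of cement: 44 × 9.8 = 431.2 N down at 5.1 m → arm 2 m, τ = 431.2 × 2 = 862.4 N·m counterclockwise.
Crate: 40 × 9.8 = 392 N down at 1.5 m → arm 5.6 m, τ = 392 × 5.6 = 2195 N·m counterclockwise.
Net moment of the loads = 3515 N·m counterclockwise.
The upward force F acts at the left end, arm 7.1 m, giving F × 7.1 clockwise.
For rotational equilibrium, F × 7.1 = 3515, so F = 3515 / 7.1 = 495 N.

F ≈ 495 N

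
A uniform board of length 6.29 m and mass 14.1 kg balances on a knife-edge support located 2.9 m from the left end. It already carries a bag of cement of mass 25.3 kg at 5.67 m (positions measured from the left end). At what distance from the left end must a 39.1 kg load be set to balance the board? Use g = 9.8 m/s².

x ≈ 1.02 m from the left end

Sum moments about the knife-edge support (at 2.9 m from the left end) (the support reaction has zero arm there).
Beam weight: 14.1 × 9.8 = 138.2 N down at 3.145 m → arm 0.245 m, τ = 138.2 × 0.245 = 33.86 N·m clockwise.
Bag of cement: 25.3 × 9.8 = 247.9 N down at 5.67 m → arm 2.77 m, τ = 247.9 × 2.77 = 686.7 N·m clockwise.
Net moment of existing loads = 720.6 N·m clockwise.
The load weighs 39.1 × 9.8 = 383.2 N and must supply an equal counterclockwise moment, so its lever arm about the knife-edge support is 720.6 / 383.2 = 1.88 m.
That puts it at 2.9 − 1.88 = 1.02 m from the left end.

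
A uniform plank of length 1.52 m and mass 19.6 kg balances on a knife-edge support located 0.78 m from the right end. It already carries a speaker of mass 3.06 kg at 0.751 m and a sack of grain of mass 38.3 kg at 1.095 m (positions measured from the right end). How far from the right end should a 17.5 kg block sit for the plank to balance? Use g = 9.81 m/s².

Sum moments about the knife-edge support (at 0.78 m from the right end) (the support reaction has zero arm there).
Beam weight: 19.6 × 9.81 = 192.3 N down at 0.76 m → arm 0.02 m, τ = 192.3 × 0.02 = 3.846 N·m clockwise.
Speaker: 3.06 × 9.81 = 30.02 N down at 0.751 m → arm 0.029 m, τ = 30.02 × 0.029 = 0.8706 N·m clockwise.
Sack of grain: 38.3 × 9.81 = 375.7 N down at 1.095 m → arm 0.315 m, τ = 375.7 × 0.315 = 118.3 N·m counterclockwise.
Net moment of existing loads = 113.6 N·m counterclockwise.
The block weighs 17.5 × 9.81 = 171.7 N and must supply an equal clockwise moment, so its lever arm about the knife-edge support is 113.6 / 171.7 = 0.662 m.
That puts it at 0.78 − 0.662 = 0.118 m from the right end.

x ≈ 0.118 m from the right end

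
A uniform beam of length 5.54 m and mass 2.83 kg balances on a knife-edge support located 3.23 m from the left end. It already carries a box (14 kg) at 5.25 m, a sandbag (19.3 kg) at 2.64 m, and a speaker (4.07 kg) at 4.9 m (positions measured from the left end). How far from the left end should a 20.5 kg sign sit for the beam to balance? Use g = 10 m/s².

x ≈ 2.14 m from the left end

About the knife-edge support (at 3.23 m from the left end):
Beam weight: 2.83 × 10 = 28.3 N down at 2.77 m → arm 0.46 m, τ = 28.3 × 0.46 = 13.02 N·m counterclockwise.
Box: 14 × 10 = 140 N down at 5.25 m → arm 2.02 m, τ = 140 × 2.02 = 282.8 N·m clockwise.
Sandbag: 19.3 × 10 = 193 N down at 2.64 m → arm 0.59 m, τ = 193 × 0.59 = 113.9 N·m counterclockwise.
Speaker: 4.07 × 10 = 40.7 N down at 4.9 m → arm 1.67 m, τ = 40.7 × 1.67 = 67.97 N·m clockwise.
Net moment of existing loads = 223.9 N·m clockwise.
The sign weighs 20.5 × 10 = 205 N and must supply an equal counterclockwise moment, so its lever arm about the knife-edge support is 223.9 / 205 = 1.09 m.
That puts it at 3.23 − 1.09 = 2.14 m from the left end.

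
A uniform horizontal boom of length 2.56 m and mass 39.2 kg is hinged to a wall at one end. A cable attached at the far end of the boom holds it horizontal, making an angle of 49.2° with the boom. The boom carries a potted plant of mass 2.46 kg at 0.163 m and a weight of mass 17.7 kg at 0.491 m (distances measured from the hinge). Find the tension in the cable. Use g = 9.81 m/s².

T ≈ 300 N

About the hinge:
Beam weight: 39.2 × 9.81 = 384.6 N down at 1.28 m → arm 1.28 m, τ = 384.6 × 1.28 = 492.3 N·m clockwise.
Potted plant: 2.46 × 9.81 = 24.13 N down at 0.163 m → arm 0.163 m, τ = 24.13 × 0.163 = 3.933 N·m clockwise.
Weight: 17.7 × 9.81 = 173.6 N down at 0.491 m → arm 0.491 m, τ = 173.6 × 0.491 = 85.24 N·m clockwise.
Total clockwise load moment = 581.5 N·m.
The cable tension T acts at 2.56 m; only its component perpendicular to the boom, T sinθ, produces torque. sin 49.2° = 0.757.
Στ = 0 ⇒ T × 2.56 × 0.757 = 581.5 ⇒ T = 581.5 / 1.938 = 300 N.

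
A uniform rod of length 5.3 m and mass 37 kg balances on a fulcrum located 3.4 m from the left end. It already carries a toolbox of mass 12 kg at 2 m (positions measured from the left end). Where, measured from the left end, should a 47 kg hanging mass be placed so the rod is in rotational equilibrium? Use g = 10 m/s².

x ≈ 4.35 m from the left end

Taking torques about the fulcrum (at 3.4 m from the left end):
Beam weight: 37 × 10 = 370 N down at 2.65 m → arm 0.75 m, τ = 370 × 0.75 = 277.5 N·m counterclockwise.
Toolbox: 12 × 10 = 120 N down at 2 m → arm 1.4 m, τ = 120 × 1.4 = 168 N·m counterclockwise.
Net moment of existing loads = 445.5 N·m counterclockwise.
The hanging mass weighs 47 × 10 = 470 N and must supply an equal clockwise moment, so its lever arm about the fulcrum is 445.5 / 470 = 0.948 m.
That puts it at 3.4 + 0.948 = 4.35 m from the left end.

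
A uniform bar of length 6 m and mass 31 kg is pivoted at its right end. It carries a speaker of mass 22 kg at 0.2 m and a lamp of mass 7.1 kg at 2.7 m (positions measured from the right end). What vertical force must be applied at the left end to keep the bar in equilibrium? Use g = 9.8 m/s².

About the right end:
Beam weight: 31 × 9.8 = 303.8 N down at 3 m → arm 3 m, τ = 303.8 × 3 = 911.4 N·m counterclockwise.
Speaker: 22 × 9.8 = 215.6 N down at 0.2 m → arm 0.2 m, τ = 215.6 × 0.2 = 43.12 N·m counterclockwise.
Lamp: 7.1 × 9.8 = 69.58 N down at 2.7 m → arm 2.7 m, τ = 69.58 × 2.7 = 187.9 N·m counterclockwise.
Net moment of the loads = 1142 N·m counterclockwise.
The upward force F acts at the left end, arm 6 m, giving F × 6 clockwise.
Balancing moments: F × 6 = 1142, giving F = 1142 / 6 = 190 N.

F ≈ 190 N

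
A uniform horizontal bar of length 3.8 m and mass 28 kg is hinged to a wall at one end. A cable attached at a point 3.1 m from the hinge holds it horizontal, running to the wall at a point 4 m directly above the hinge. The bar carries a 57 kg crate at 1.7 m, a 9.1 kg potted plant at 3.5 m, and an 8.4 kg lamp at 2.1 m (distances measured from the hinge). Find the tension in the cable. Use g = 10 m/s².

About the hinge:
Beam weight: 28 × 10 = 280 N down at 1.9 m → arm 1.9 m, τ = 280 × 1.9 = 532 N·m clockwise.
Crate: 57 × 10 = 570 N down at 1.7 m → arm 1.7 m, τ = 570 × 1.7 = 969 N·m clockwise.
Potted plant: 9.1 × 10 = 91 N down at 3.5 m → arm 3.5 m, τ = 91 × 3.5 = 318.5 N·m clockwise.
Lamp: 8.4 × 10 = 84 N down at 2.1 m → arm 2.1 m, τ = 84 × 2.1 = 176.4 N·m clockwise.
Total clockwise load moment = 1996 N·m.
The cable tension T acts at 3.1 m; only its component perpendicular to the bar, T sinθ, produces torque. sinθ = h/√(h²+d²) = 4/√(4²+3.1²) = 0.7904.
Setting net torque to zero: T × 3.1 × 0.7904 = 1996 → T = 1996 / 2.45 = 815 N.

T ≈ 815 N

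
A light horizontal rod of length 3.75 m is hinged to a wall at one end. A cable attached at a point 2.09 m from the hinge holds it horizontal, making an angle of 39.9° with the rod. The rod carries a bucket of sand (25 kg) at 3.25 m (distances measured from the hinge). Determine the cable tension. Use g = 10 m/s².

Sum moments about the hinge (the unknown hinge reaction has zero arm there).
Bucket of sand: 25 × 10 = 250 N down at 3.25 m → arm 3.25 m, τ = 250 × 3.25 = 812.5 N·m clockwise.
Total clockwise load moment = 812.5 N·m.
The cable tension T acts at 2.09 m; only its component perpendicular to the rod, T sinθ, produces torque. sin 39.9° = 0.6414.
Setting net torque to zero: T × 2.09 × 0.6414 = 812.5 → T = 812.5 / 1.341 = 606 N.

T ≈ 606 N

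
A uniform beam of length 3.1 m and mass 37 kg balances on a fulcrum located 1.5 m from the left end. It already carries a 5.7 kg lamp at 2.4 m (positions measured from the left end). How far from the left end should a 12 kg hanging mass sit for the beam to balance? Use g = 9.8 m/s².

Take moments about the fulcrum (at 1.5 m from the left end).
Beam weight: 37 × 9.8 = 362.6 N down at 1.55 m → arm 0.05 m, τ = 362.6 × 0.05 = 18.13 N·m clockwise.
Lamp: 5.7 × 9.8 = 55.86 N down at 2.4 m → arm 0.9 m, τ = 55.86 × 0.9 = 50.27 N·m clockwise.
Net moment of existing loads = 68.4 N·m clockwise.
The hanging mass weighs 12 × 9.8 = 117.6 N and must supply an equal counterclockwise moment, so its lever arm about the fulcrum is 68.4 / 117.6 = 0.582 m.
That puts it at 1.5 − 0.582 = 0.918 m from the left end.

x ≈ 0.918 m from the left end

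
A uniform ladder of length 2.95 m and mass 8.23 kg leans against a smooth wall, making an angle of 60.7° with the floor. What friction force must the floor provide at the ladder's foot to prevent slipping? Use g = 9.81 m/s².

f ≈ 22.7 N

Sum moments about the foot of the ladder (the floor normal and friction both act there and drop out).
Ladder weight 8.23×9.81 = 80.74 N acts at 1.475 m along the ladder; its horizontal arm is 1.475·cos60.7° = 0.7218 m → τ = 58.28 N·m clockwise.
Wall normal N acts horizontally at the top; its moment arm is the height L sinθ = 2.95·sin60.7° = 2.573 m, counterclockwise.
Balancing moments: N × 2.573 = 58.28, giving N = 22.7 N.
ΣFx = 0: friction at the foot balances the wall's push, so f = N_wall = 22.7 N.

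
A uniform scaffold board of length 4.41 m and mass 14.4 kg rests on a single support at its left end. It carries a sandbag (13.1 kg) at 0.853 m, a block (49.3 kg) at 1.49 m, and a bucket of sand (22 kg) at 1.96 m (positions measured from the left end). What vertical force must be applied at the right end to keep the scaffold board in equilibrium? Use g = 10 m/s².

Sum moments about the left end (the unknown pivot reaction has zero arm there).
Beam weight: 14.4 × 10 = 144 N down at 2.205 m → arm 2.205 m, τ = 144 × 2.205 = 317.5 N·m clockwise.
Sandbag: 13.1 × 10 = 131 N down at 0.853 m → arm 0.853 m, τ = 131 × 0.853 = 111.7 N·m clockwise.
Block: 49.3 × 10 = 493 N down at 1.49 m → arm 1.49 m, τ = 493 × 1.49 = 734.6 N·m clockwise.
Bucket of sand: 22 × 10 = 220 N down at 1.96 m → arm 1.96 m, τ = 220 × 1.96 = 431.2 N·m clockwise.
Net moment of the loads = 1595 N·m clockwise.
The upward force F acts at the right end, arm 4.41 m, giving F × 4.41 counterclockwise.
Balancing moments: F × 4.41 = 1595, giving F = 1595 / 4.41 = 362 N.

F ≈ 362 N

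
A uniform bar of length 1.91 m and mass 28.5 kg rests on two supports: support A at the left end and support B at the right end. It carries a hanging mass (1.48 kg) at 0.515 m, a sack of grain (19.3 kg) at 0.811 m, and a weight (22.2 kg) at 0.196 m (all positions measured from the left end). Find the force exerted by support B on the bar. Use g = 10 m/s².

Sum moments about support A (its reaction then has zero moment arm).
Beam weight: 28.5 × 10 = 285 N down at 0.955 m → arm 0.955 m, τ = 285 × 0.955 = 272.2 N·m clockwise.
Hanging mass: 1.48 × 10 = 14.8 N down at 0.515 m → arm 0.515 m, τ = 14.8 × 0.515 = 7.622 N·m clockwise.
Sack of grain: 19.3 × 10 = 193 N down at 0.811 m → arm 0.811 m, τ = 193 × 0.811 = 156.5 N·m clockwise.
Weight: 22.2 × 10 = 222 N down at 0.196 m → arm 0.196 m, τ = 222 × 0.196 = 43.51 N·m clockwise.
Net load moment about support A = 479.8 N·m clockwise.
Reaction R at support B is upward at 1.91 m, arm 1.91 m → moment R × 1.91 counterclockwise.
Setting net torque to zero: R × 1.91 = 479.8 → R = 251 N.

R_B ≈ 251 N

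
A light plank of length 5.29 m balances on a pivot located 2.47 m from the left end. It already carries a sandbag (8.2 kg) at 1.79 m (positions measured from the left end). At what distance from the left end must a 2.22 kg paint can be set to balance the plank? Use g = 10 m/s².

x ≈ 4.98 m from the left end

Choose the pivot (at 2.47 m from the left end) as the axis so the support reaction has zero arm there.
Sandbag: 8.2 × 10 = 82 N down at 1.79 m → arm 0.68 m, τ = 82 × 0.68 = 55.76 N·m counterclockwise.
Net moment of existing loads = 55.76 N·m counterclockwise.
The paint can weighs 2.22 × 10 = 22.2 N and must supply an equal clockwise moment, so its lever arm about the pivot is 55.76 / 22.2 = 2.51 m.
That puts it at 2.47 + 2.51 = 4.98 m from the left end.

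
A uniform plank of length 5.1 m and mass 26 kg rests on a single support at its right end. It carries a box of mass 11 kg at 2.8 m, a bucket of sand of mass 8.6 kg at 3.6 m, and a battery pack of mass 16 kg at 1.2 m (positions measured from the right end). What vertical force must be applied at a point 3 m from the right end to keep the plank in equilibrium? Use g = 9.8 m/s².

F ≈ 481 N

Sum moments about the right end (the unknown pivot reaction has zero arm there).
Beam weight: 26 × 9.8 = 254.8 N down at 2.55 m → arm 2.55 m, τ = 254.8 × 2.55 = 649.7 N·m counterclockwise.
Box: 11 × 9.8 = 107.8 N down at 2.8 m → arm 2.8 m, τ = 107.8 × 2.8 = 301.8 N·m counterclockwise.
Bucket of sand: 8.6 × 9.8 = 84.28 N down at 3.6 m → arm 3.6 m, τ = 84.28 × 3.6 = 303.4 N·m counterclockwise.
Battery pack: 16 × 9.8 = 156.8 N down at 1.2 m → arm 1.2 m, τ = 156.8 × 1.2 = 188.2 N·m counterclockwise.
Net moment of the loads = 1443 N·m counterclockwise.
The upward force F acts at a point 3 m from the right end, arm 3 m, giving F × 3 clockwise.
For rotational equilibrium, F × 3 = 1443, so F = 1443 / 3 = 481 N.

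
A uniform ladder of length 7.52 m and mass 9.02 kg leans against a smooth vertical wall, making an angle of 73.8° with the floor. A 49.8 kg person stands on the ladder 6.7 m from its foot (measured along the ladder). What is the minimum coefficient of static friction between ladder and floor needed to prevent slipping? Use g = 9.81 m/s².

Take moments about the foot of the ladder.
Ladder weight 9.02×9.81 = 88.49 N acts at 3.76 m along the ladder; its horizontal arm is 3.76·cos73.8° = 1.049 m → τ = 92.83 N·m clockwise.
Person: 49.8×9.81 = 488.5 N at 6.7 m → arm 1.869 m → τ = 913 N·m clockwise.
Wall normal N acts horizontally at the top; its moment arm is the height L sinθ = 7.52·sin73.8° = 7.221 m, counterclockwise.
For rotational equilibrium, N × 7.221 = 1006, so N = 139.3 N.
ΣFx = 0 ⇒ f = N_wall = 139.3 N. ΣFy = 0 ⇒ N_floor = 577 N.
μ_min = f / N_floor = 139.3 / 577 = 0.241.

μ_min ≈ 0.241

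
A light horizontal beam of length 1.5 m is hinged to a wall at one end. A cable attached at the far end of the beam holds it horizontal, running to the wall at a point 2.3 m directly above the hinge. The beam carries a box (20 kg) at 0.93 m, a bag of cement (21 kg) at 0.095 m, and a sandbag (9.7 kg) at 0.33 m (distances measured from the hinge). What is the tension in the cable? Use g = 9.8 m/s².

Choose the hinge as the axis so the unknown hinge reaction has zero arm there.
Box: 20 × 9.8 = 196 N down at 0.93 m → arm 0.93 m, τ = 196 × 0.93 = 182.3 N·m clockwise.
Bag of cement: 21 × 9.8 = 205.8 N down at 0.095 m → arm 0.095 m, τ = 205.8 × 0.095 = 19.55 N·m clockwise.
Sandbag: 9.7 × 9.8 = 95.06 N down at 0.33 m → arm 0.33 m, τ = 95.06 × 0.33 = 31.37 N·m clockwise.
Total clockwise load moment = 233.2 N·m.
The cable tension T acts at 1.5 m; only its component perpendicular to the beam, T sinθ, produces torque. sinθ = h/√(h²+d²) = 2.3/√(2.3²+1.5²) = 0.8376.
Στ = 0 ⇒ T × 1.5 × 0.8376 = 233.2 ⇒ T = 233.2 / 1.256 = 186 N.

T ≈ 186 N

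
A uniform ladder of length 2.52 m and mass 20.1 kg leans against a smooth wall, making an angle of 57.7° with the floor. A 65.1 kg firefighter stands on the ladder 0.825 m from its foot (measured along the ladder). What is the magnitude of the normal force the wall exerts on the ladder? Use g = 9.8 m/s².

Choose the foot of the ladder as the axis so the floor normal and friction both act there and drop out.
Ladder weight 20.1×9.8 = 197 N acts at 1.26 m along the ladder; its horizontal arm is 1.26·cos57.7° = 0.6733 m → τ = 132.6 N·m clockwise.
Firefighter: 65.1×9.8 = 638 N at 0.825 m → arm 0.4408 m → τ = 281.2 N·m clockwise.
Wall normal N acts horizontally at the top; its moment arm is the height L sinθ = 2.52·sin57.7° = 2.13 m, counterclockwise.
For rotational equilibrium, N × 2.13 = 413.8, so N = 194 N.

N_wall ≈ 194 N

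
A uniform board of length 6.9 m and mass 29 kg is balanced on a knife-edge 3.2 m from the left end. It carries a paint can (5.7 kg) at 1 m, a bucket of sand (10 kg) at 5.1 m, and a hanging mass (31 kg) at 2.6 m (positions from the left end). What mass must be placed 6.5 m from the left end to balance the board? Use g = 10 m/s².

m ≈ 1.48 kg

Taking torques about the knife-edge (at 3.2 m from the left end):
Beam weight: 29 × 10 = 290 N down at 3.45 m → arm 0.25 m, τ = 290 × 0.25 = 72.5 N·m clockwise.
Paint can: 5.7 × 10 = 57 N down at 1 m → arm 2.2 m, τ = 57 × 2.2 = 125.4 N·m counterclockwise.
Bucket of sand: 10 × 10 = 100 N down at 5.1 m → arm 1.9 m, τ = 100 × 1.9 = 190 N·m clockwise.
Hanging mass: 31 × 10 = 310 N down at 2.6 m → arm 0.6 m, τ = 310 × 0.6 = 186 N·m counterclockwise.
Net moment of known loads = 48.9 N·m counterclockwise.
An unknown mass m at 6.5 m has arm 3.3 m; its moment is m·g·3.3 clockwise.
For rotational equilibrium, m × 10 × 3.3 = 48.9, so m = 48.9 / (10 × 3.3) = 1.48 kg.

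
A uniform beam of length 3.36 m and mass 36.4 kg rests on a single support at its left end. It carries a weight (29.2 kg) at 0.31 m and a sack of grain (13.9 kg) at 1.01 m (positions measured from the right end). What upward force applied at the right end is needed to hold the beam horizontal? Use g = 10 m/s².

Choose the left end as the axis so the unknown pivot reaction has zero arm there.
Beam weight: 36.4 × 10 = 364 N down at 1.68 m → arm 1.68 m, τ = 364 × 1.68 = 611.5 N·m clockwise.
Weight: 29.2 × 10 = 292 N down at 0.31 m → arm 3.05 m, τ = 292 × 3.05 = 890.6 N·m clockwise.
Sack of grain: 13.9 × 10 = 139 N down at 1.01 m → arm 2.35 m, τ = 139 × 2.35 = 326.7 N·m clockwise.
Net moment of the loads = 1829 N·m clockwise.
The upward force F acts at the right end, arm 3.36 m, giving F × 3.36 counterclockwise.
Setting net torque to zero: F × 3.36 = 1829 → F = 1829 / 3.36 = 544 N.

F ≈ 544 N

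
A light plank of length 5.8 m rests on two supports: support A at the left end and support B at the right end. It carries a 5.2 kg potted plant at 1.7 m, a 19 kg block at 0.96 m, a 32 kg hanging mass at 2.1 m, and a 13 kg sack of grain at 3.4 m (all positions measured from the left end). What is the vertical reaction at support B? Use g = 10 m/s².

Taking torques about support A:
Potted plant: 5.2 × 10 = 52 N down at 1.7 m → arm 1.7 m, τ = 52 × 1.7 = 88.4 N·m clockwise.
Block: 19 × 10 = 190 N down at 0.96 m → arm 0.96 m, τ = 190 × 0.96 = 182.4 N·m clockwise.
Hanging mass: 32 × 10 = 320 N down at 2.1 m → arm 2.1 m, τ = 320 × 2.1 = 672 N·m clockwise.
Sack of grain: 13 × 10 = 130 N down at 3.4 m → arm 3.4 m, τ = 130 × 3.4 = 442 N·m clockwise.
Net load moment about support A = 1385 N·m clockwise.
Reaction R at support B is upward at 5.8 m, arm 5.8 m → moment R × 5.8 counterclockwise.
Στ = 0 ⇒ R × 5.8 = 1385 ⇒ R = 239 N.

R_B ≈ 239 N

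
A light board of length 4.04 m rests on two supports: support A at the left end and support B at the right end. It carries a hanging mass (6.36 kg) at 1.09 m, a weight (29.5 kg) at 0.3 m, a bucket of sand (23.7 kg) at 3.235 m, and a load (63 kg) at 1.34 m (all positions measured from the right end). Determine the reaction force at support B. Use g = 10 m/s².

Take moments about support A.
Hanging mass: 6.36 × 10 = 63.6 N down at 1.09 m → arm 2.95 m, τ = 63.6 × 2.95 = 187.6 N·m clockwise.
Weight: 29.5 × 10 = 295 N down at 0.3 m → arm 3.74 m, τ = 295 × 3.74 = 1103 N·m clockwise.
Bucket of sand: 23.7 × 10 = 237 N down at 3.235 m → arm 0.805 m, τ = 237 × 0.805 = 190.8 N·m clockwise.
Load: 63 × 10 = 630 N down at 1.34 m → arm 2.7 m, τ = 630 × 2.7 = 1701 N·m clockwise.
Net load moment about support A = 3182 N·m clockwise.
Reaction R at support B is upward at 0 m, arm 4.04 m → moment R × 4.04 counterclockwise.
Balancing moments: R × 4.04 = 3182, giving R = 788 N.

R_B ≈ 788 N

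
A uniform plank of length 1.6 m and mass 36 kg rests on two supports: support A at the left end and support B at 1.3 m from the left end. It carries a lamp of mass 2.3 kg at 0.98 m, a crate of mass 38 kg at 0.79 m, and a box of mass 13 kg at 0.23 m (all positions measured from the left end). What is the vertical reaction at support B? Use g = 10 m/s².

R_B ≈ 493 N

Choose support A as the axis so its reaction then has zero moment arm.
Beam weight: 36 × 10 = 360 N down at 0.8 m → arm 0.8 m, τ = 360 × 0.8 = 288 N·m clockwise.
Lamp: 2.3 × 10 = 23 N down at 0.98 m → arm 0.98 m, τ = 23 × 0.98 = 22.54 N·m clockwise.
Crate: 38 × 10 = 380 N down at 0.79 m → arm 0.79 m, τ = 380 × 0.79 = 300.2 N·m clockwise.
Box: 13 × 10 = 130 N down at 0.23 m → arm 0.23 m, τ = 130 × 0.23 = 29.9 N·m clockwise.
Net load moment about support A = 640.6 N·m clockwise.
Reaction R at support B is upward at 1.3 m, arm 1.3 m → moment R × 1.3 counterclockwise.
Στ = 0 ⇒ R × 1.3 = 640.6 ⇒ R = 493 N.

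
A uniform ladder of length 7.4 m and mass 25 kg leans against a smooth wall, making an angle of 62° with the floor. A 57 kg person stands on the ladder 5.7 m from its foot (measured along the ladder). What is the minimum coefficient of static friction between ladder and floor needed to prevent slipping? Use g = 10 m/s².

Choose the foot of the ladder as the axis so the floor normal and friction both act there and drop out.
Ladder weight 25×10 = 250 N acts at 3.7 m along the ladder; its horizontal arm is 3.7·cos62° = 1.737 m → τ = 434.2 N·m clockwise.
Person: 57×10 = 570 N at 5.7 m → arm 2.676 m → τ = 1525 N·m clockwise.
Wall normal N acts horizontally at the top; its moment arm is the height L sinθ = 7.4·sin62° = 6.534 m, counterclockwise.
For rotational equilibrium, N × 6.534 = 1959, so N = 299.8 N.
ΣFx = 0 ⇒ f = N_wall = 299.8 N. ΣFy = 0 ⇒ N_floor = 820 N.
μ_min = f / N_floor = 299.8 / 820 = 0.366.

μ_min ≈ 0.366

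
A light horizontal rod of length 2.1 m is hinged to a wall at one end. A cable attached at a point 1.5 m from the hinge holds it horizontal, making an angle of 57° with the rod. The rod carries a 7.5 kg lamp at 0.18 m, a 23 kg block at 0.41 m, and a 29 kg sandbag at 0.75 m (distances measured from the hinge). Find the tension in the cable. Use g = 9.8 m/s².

T ≈ 253 N

About the hinge:
Lamp: 7.5 × 9.8 = 73.5 N down at 0.18 m → arm 0.18 m, τ = 73.5 × 0.18 = 13.23 N·m clockwise.
Block: 23 × 9.8 = 225.4 N down at 0.41 m → arm 0.41 m, τ = 225.4 × 0.41 = 92.41 N·m clockwise.
Sandbag: 29 × 9.8 = 284.2 N down at 0.75 m → arm 0.75 m, τ = 284.2 × 0.75 = 213.1 N·m clockwise.
Total clockwise load moment = 318.7 N·m.
The cable tension T acts at 1.5 m; only its component perpendicular to the rod, T sinθ, produces torque. sin 57° = 0.8387.
Setting net torque to zero: T × 1.5 × 0.8387 = 318.7 → T = 318.7 / 1.258 = 253 N.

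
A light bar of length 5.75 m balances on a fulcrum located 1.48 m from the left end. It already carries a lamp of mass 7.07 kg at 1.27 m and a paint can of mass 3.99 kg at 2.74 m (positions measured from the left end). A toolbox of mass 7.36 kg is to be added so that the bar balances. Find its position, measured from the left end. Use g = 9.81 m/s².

x ≈ 0.999 m from the left end

About the fulcrum (at 1.48 m from the left end):
Lamp: 7.07 × 9.81 = 69.36 N down at 1.27 m → arm 0.21 m, τ = 69.36 × 0.21 = 14.57 N·m counterclockwise.
Paint can: 3.99 × 9.81 = 39.14 N down at 2.74 m → arm 1.26 m, τ = 39.14 × 1.26 = 49.32 N·m clockwise.
Net moment of existing loads = 34.75 N·m clockwise.
The toolbox weighs 7.36 × 9.81 = 72.2 N and must supply an equal counterclockwise moment, so its lever arm about the fulcrum is 34.75 / 72.2 = 0.481 m.
That puts it at 1.48 − 0.481 = 0.999 m from the left end.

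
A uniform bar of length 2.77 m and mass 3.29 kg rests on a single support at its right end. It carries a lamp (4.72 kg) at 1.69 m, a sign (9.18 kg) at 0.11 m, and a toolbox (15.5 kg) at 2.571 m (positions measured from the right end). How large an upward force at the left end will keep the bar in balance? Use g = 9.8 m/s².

F ≈ 189 N

Taking torques about the right end:
Beam weight: 3.29 × 9.8 = 32.24 N down at 1.385 m → arm 1.385 m, τ = 32.24 × 1.385 = 44.65 N·m counterclockwise.
Lamp: 4.72 × 9.8 = 46.26 N down at 1.69 m → arm 1.69 m, τ = 46.26 × 1.69 = 78.18 N·m counterclockwise.
Sign: 9.18 × 9.8 = 89.96 N down at 0.11 m → arm 0.11 m, τ = 89.96 × 0.11 = 9.896 N·m counterclockwise.
Toolbox: 15.5 × 9.8 = 151.9 N down at 2.571 m → arm 2.571 m, τ = 151.9 × 2.571 = 390.5 N·m counterclockwise.
Net moment of the loads = 523.2 N·m counterclockwise.
The upward force F acts at the left end, arm 2.77 m, giving F × 2.77 clockwise.
Balancing moments: F × 2.77 = 523.2, giving F = 523.2 / 2.77 = 189 N.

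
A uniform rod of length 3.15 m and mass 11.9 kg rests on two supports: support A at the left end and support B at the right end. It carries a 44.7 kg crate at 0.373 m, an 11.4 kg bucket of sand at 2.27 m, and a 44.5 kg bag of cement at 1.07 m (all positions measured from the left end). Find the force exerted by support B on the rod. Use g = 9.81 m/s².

About support A:
Beam weight: 11.9 × 9.81 = 116.7 N down at 1.575 m → arm 1.575 m, τ = 116.7 × 1.575 = 183.8 N·m clockwise.
Crate: 44.7 × 9.81 = 438.5 N down at 0.373 m → arm 0.373 m, τ = 438.5 × 0.373 = 163.6 N·m clockwise.
Bucket of sand: 11.4 × 9.81 = 111.8 N down at 2.27 m → arm 2.27 m, τ = 111.8 × 2.27 = 253.8 N·m clockwise.
Bag of cement: 44.5 × 9.81 = 436.5 N down at 1.07 m → arm 1.07 m, τ = 436.5 × 1.07 = 467.1 N·m clockwise.
Net load moment about support A = 1068 N·m clockwise.
Reaction R at support B is upward at 3.15 m, arm 3.15 m → moment R × 3.15 counterclockwise.
Balancing moments: R × 3.15 = 1068, giving R = 339 N.

R_B ≈ 339 N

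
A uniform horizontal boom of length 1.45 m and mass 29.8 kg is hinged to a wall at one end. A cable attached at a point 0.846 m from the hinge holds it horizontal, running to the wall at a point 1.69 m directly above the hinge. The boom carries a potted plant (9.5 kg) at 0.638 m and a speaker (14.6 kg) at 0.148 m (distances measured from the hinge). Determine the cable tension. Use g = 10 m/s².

Take moments about the hinge.
Beam weight: 29.8 × 10 = 298 N down at 0.725 m → arm 0.725 m, τ = 298 × 0.725 = 216 N·m clockwise.
Potted plant: 9.5 × 10 = 95 N down at 0.638 m → arm 0.638 m, τ = 95 × 0.638 = 60.61 N·m clockwise.
Speaker: 14.6 × 10 = 146 N down at 0.148 m → arm 0.148 m, τ = 146 × 0.148 = 21.61 N·m clockwise.
Total clockwise load moment = 298.2 N·m.
The cable tension T acts at 0.846 m; only its component perpendicular to the boom, T sinθ, produces torque. sinθ = h/√(h²+d²) = 1.69/√(1.69²+0.846²) = 0.8942.
Setting net torque to zero: T × 0.846 × 0.8942 = 298.2 → T = 298.2 / 0.7565 = 394 N.

T ≈ 394 N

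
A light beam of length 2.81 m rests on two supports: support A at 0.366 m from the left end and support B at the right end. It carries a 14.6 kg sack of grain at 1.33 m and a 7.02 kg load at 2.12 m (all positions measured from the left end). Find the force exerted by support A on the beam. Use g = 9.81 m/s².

R_A ≈ 106 N

Choose support B as the axis so its reaction then has zero moment arm.
Sack of grain: 14.6 × 9.81 = 143.2 N down at 1.33 m → arm 1.48 m, τ = 143.2 × 1.48 = 211.9 N·m counterclockwise.
Load: 7.02 × 9.81 = 68.87 N down at 2.12 m → arm 0.69 m, τ = 68.87 × 0.69 = 47.52 N·m counterclockwise.
Net load moment about support B = 259.4 N·m counterclockwise.
Reaction R at support A is upward at 0.366 m, arm 2.444 m → moment R × 2.444 clockwise.
Στ = 0 ⇒ R × 2.444 = 259.4 ⇒ R = 106 N.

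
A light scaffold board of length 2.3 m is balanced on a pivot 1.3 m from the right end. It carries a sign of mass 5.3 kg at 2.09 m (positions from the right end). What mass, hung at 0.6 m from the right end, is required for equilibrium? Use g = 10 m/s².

Sum moments about the pivot (at 1.3 m from the right end) (the support reaction has zero arm there).
Sign: 5.3 × 10 = 53 N down at 2.09 m → arm 0.79 m, τ = 53 × 0.79 = 41.87 N·m counterclockwise.
Net moment of known loads = 41.87 N·m counterclockwise.
An unknown mass m at 0.6 m has arm 0.7 m; its moment is m·g·0.7 clockwise.
Balancing moments: m × 10 × 0.7 = 41.87, giving m = 41.87 / (10 × 0.7) = 5.98 kg.

m ≈ 5.98 kg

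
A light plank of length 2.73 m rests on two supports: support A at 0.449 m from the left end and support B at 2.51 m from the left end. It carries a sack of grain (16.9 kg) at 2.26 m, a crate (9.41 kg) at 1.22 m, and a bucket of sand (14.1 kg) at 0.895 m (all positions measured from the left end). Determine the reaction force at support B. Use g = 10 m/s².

R_B ≈ 214 N

Sum moments about support A (its reaction then has zero moment arm).
Sack of grain: 16.9 × 10 = 169 N down at 2.26 m → arm 1.811 m, τ = 169 × 1.811 = 306.1 N·m clockwise.
Crate: 9.41 × 10 = 94.1 N down at 1.22 m → arm 0.771 m, τ = 94.1 × 0.771 = 72.55 N·m clockwise.
Bucket of sand: 14.1 × 10 = 141 N down at 0.895 m → arm 0.446 m, τ = 141 × 0.446 = 62.89 N·m clockwise.
Net load moment about support A = 441.5 N·m clockwise.
Reaction R at support B is upward at 2.51 m, arm 2.061 m → moment R × 2.061 counterclockwise.
Balancing moments: R × 2.061 = 441.5, giving R = 214 N.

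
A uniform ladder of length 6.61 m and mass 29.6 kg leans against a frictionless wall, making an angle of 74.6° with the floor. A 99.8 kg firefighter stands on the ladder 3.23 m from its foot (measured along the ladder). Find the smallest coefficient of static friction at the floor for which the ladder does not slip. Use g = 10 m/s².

μ_min ≈ 0.135

Choose the foot of the ladder as the axis so the floor normal and friction both act there and drop out.
Ladder weight 29.6×10 = 296 N acts at 3.305 m along the ladder; its horizontal arm is 3.305·cos74.6° = 0.8777 m → τ = 259.8 N·m clockwise.
Firefighter: 99.8×10 = 998 N at 3.23 m → arm 0.8577 m → τ = 856 N·m clockwise.
Wall normal N acts horizontally at the top; its moment arm is the height L sinθ = 6.61·sin74.6° = 6.373 m, counterclockwise.
Setting net torque to zero: N × 6.373 = 1116 → N = 175.1 N.
ΣFx = 0 ⇒ f = N_wall = 175.1 N. ΣFy = 0 ⇒ N_floor = 1294 N.
μ_min = f / N_floor = 175.1 / 1294 = 0.135.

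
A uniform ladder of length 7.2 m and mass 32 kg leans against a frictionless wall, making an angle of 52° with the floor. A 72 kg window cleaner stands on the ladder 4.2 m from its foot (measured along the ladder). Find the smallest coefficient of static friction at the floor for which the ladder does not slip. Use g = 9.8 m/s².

μ_min ≈ 0.436

About the foot of the ladder:
Ladder weight 32×9.8 = 313.6 N acts at 3.6 m along the ladder; its horizontal arm is 3.6·cos52° = 2.216 m → τ = 694.9 N·m clockwise.
Window cleaner: 72×9.8 = 705.6 N at 4.2 m → arm 2.586 m → τ = 1825 N·m clockwise.
Wall normal N acts horizontally at the top; its moment arm is the height L sinθ = 7.2·sin52° = 5.674 m, counterclockwise.
Setting net torque to zero: N × 5.674 = 2520 → N = 444.1 N.
ΣFx = 0 ⇒ f = N_wall = 444.1 N. ΣFy = 0 ⇒ N_floor = 1019 N.
μ_min = f / N_floor = 444.1 / 1019 = 0.436.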